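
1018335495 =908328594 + 110006901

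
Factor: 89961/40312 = 2^( - 3 ) * 3^1*157^1*191^1*5039^( - 1)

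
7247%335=212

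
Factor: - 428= - 2^2*107^1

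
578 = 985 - 407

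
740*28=20720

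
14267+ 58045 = 72312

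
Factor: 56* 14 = 784 = 2^4*7^2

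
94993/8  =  11874  +  1/8 = 11874.12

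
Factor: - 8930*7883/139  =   - 2^1*5^1*19^1 * 47^1*139^(  -  1 )*7883^1 = - 70395190/139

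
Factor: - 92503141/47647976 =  - 2^(  -  3) *73^( - 1)*83^( - 1) * 983^( - 1) * 4339^1*21319^1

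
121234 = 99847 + 21387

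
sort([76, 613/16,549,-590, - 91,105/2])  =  [ - 590, - 91,613/16, 105/2,76 , 549] 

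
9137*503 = 4595911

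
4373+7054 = 11427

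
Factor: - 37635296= -2^5  *73^1 * 16111^1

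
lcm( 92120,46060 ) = 92120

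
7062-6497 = 565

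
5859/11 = 532 + 7/11 = 532.64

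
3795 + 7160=10955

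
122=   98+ 24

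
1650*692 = 1141800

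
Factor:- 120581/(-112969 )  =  697/653=   17^1*41^1 * 653^( - 1 )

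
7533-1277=6256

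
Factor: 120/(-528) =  - 5/22 =- 2^(  -  1 )*5^1*11^( - 1)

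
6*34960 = 209760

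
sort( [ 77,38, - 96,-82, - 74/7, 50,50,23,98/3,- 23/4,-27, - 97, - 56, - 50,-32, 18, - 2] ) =[-97, - 96,-82, - 56, - 50, - 32, -27, - 74/7,-23/4,-2,18, 23,98/3, 38 , 50,50,77 ]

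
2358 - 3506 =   -  1148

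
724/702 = 362/351 = 1.03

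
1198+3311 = 4509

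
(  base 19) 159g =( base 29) AF6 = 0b10001010010011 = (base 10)8851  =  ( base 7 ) 34543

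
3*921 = 2763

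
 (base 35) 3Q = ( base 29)4F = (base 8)203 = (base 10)131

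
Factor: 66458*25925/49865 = 344584730/9973 = 2^1*5^1*7^1*17^1*47^1*61^1 * 101^1 * 9973^( - 1)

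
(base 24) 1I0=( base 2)1111110000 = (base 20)2a8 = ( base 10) 1008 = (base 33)UI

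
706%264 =178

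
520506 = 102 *5103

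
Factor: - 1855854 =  - 2^1 *3^2 *7^1*11^1 * 13^1 * 103^1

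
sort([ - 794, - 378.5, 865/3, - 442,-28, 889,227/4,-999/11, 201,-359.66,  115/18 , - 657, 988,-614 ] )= [ - 794,  -  657, - 614,-442,-378.5, - 359.66,  -  999/11,  -  28,115/18,227/4, 201, 865/3, 889,988 ] 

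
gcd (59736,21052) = 76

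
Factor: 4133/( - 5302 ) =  - 2^ ( - 1)*11^( - 1)  *241^( - 1 ) * 4133^1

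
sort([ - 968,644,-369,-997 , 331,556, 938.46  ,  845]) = [ - 997,  -  968,-369,331 , 556,644, 845 , 938.46] 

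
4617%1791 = 1035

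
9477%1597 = 1492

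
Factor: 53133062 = 2^1*26566531^1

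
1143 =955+188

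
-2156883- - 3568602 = 1411719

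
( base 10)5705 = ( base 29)6ML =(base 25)935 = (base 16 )1649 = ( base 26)8BB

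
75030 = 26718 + 48312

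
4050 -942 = 3108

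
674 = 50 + 624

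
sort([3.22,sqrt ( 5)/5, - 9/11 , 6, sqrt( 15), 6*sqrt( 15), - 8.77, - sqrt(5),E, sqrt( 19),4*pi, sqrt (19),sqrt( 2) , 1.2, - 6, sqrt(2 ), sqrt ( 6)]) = [  -  8.77, - 6 , -sqrt(5), - 9/11,sqrt (5 ) /5,  1.2,sqrt (2), sqrt(2),sqrt ( 6) , E,  3.22, sqrt( 15),sqrt(19),sqrt( 19 ) , 6, 4*pi,  6*sqrt( 15 )]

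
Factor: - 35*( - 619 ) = 21665 = 5^1*7^1*619^1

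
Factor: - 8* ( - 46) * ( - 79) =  - 2^4*23^1*79^1 = - 29072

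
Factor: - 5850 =- 2^1*3^2*5^2*13^1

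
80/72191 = 80/72191 = 0.00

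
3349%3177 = 172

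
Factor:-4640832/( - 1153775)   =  662976/164825 = 2^6*3^2*5^( - 2 )*19^( - 1)* 347^(-1)*1151^1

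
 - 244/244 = -1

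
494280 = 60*8238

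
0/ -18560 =0/1 = -  0.00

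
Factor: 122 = 2^1*61^1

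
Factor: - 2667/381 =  - 7^1=- 7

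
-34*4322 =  -146948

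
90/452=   45/226 = 0.20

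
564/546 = 94/91 = 1.03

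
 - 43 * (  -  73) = 3139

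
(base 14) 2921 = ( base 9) 10880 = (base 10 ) 7281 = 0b1110001110001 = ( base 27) 9QI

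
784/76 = 196/19 = 10.32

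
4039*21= 84819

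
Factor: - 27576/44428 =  - 2^1*3^2*29^( - 1) = - 18/29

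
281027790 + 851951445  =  1132979235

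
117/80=1 + 37/80 = 1.46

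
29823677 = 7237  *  4121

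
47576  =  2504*19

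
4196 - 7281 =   -  3085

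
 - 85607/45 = -1903 + 28/45 = - 1902.38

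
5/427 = 5/427 = 0.01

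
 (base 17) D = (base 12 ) 11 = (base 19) d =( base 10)13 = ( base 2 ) 1101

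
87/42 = 29/14  =  2.07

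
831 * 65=54015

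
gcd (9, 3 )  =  3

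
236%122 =114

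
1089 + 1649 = 2738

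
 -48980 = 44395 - 93375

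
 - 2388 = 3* ( - 796 )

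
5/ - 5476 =  -  1 +5471/5476  =  - 0.00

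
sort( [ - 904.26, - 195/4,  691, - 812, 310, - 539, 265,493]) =[ -904.26 , - 812, - 539, - 195/4, 265 , 310 , 493, 691]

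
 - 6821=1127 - 7948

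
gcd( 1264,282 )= 2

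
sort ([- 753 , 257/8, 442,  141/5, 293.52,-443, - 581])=[ - 753, - 581,-443, 141/5, 257/8, 293.52, 442 ] 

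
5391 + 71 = 5462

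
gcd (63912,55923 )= 7989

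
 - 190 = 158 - 348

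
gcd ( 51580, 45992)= 4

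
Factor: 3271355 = 5^1* 37^1 * 17683^1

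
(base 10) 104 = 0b1101000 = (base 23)4C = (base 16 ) 68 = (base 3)10212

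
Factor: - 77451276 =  - 2^2*3^1 * 7^1*922039^1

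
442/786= 221/393 = 0.56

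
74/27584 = 37/13792 = 0.00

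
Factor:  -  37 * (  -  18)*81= 2^1*3^6 * 37^1 = 53946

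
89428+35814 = 125242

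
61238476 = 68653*892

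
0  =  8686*0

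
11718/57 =3906/19 = 205.58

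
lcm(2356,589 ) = 2356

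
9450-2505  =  6945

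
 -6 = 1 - 7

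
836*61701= 51582036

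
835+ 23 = 858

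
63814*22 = 1403908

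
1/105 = 1/105 = 0.01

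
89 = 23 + 66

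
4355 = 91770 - 87415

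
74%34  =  6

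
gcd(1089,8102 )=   1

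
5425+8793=14218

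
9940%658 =70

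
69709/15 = 69709/15 = 4647.27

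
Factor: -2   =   - 2^1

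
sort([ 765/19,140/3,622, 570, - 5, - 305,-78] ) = [ - 305, - 78, - 5  ,  765/19, 140/3,570,622]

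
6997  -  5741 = 1256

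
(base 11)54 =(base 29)21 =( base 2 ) 111011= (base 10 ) 59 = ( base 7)113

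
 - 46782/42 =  - 7797/7 = - 1113.86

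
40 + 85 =125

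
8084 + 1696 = 9780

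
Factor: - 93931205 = -5^1*  17^1*41^1*26953^1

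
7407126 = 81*91446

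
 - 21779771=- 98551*221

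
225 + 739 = 964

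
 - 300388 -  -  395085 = 94697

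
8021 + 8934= 16955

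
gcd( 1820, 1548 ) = 4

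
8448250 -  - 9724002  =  18172252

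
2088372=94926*22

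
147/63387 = 49/21129 = 0.00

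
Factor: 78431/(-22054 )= - 2^(-1) * 107^1*733^1 * 11027^ ( - 1 ) 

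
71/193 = 71/193 =0.37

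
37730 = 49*770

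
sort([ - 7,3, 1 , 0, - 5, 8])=[-7, - 5, 0, 1, 3,8]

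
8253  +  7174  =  15427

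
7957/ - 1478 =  - 7957/1478  =  -5.38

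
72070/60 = 7207/6 =1201.17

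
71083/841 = 71083/841 = 84.52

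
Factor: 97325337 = 3^1*31^1*109^1*9601^1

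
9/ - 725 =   -  1  +  716/725= - 0.01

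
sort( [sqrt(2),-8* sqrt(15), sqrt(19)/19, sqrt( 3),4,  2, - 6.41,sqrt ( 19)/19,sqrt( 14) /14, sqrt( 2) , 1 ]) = [- 8*sqrt(15)  , - 6.41,sqrt(19) /19,sqrt ( 19) /19 , sqrt( 14) /14,1, sqrt(2), sqrt(2 ),  sqrt(3 ), 2, 4 ] 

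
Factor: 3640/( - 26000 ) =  -2^(  -  1)*5^( - 2) * 7^1 = -  7/50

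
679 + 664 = 1343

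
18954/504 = 1053/28  =  37.61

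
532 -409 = 123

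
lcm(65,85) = 1105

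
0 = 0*65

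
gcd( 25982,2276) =2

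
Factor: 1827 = 3^2*7^1*29^1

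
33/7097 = 33/7097 = 0.00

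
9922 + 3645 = 13567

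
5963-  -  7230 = 13193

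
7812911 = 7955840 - 142929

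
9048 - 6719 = 2329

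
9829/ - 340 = -9829/340 =-28.91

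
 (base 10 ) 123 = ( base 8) 173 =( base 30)43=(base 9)146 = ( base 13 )96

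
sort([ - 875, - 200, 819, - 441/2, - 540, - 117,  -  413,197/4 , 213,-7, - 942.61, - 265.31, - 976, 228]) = [ - 976,-942.61, - 875, - 540,-413, - 265.31,-441/2, - 200, - 117,-7,197/4, 213,  228, 819]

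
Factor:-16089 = -3^1*31^1 * 173^1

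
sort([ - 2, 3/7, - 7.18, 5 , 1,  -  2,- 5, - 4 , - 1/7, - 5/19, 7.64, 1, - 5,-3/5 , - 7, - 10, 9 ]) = [-10, - 7.18,-7, - 5, - 5,-4, - 2, - 2, - 3/5, - 5/19,-1/7,3/7,1,1,5,7.64, 9]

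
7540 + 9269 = 16809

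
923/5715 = 923/5715 = 0.16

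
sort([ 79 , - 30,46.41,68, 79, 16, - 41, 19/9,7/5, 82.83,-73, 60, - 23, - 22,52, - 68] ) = [ - 73,-68,  -  41,  -  30, - 23,-22,7/5, 19/9,16,46.41,52, 60, 68,79 , 79,82.83 ] 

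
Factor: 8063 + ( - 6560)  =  1503 = 3^2*167^1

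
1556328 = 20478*76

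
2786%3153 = 2786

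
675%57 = 48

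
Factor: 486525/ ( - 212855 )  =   - 3^1*5^1*13^1*499^1 * 42571^(-1) = - 97305/42571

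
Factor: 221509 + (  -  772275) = -550766 = - 2^1*17^1 * 97^1*167^1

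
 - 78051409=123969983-202021392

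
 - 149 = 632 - 781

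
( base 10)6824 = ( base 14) 26b6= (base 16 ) 1AA8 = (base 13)314c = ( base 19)ih3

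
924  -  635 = 289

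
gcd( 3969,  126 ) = 63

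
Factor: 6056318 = 2^1 * 17^1*178127^1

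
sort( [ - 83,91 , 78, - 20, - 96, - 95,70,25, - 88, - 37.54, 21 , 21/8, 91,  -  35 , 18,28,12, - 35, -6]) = [ - 96, - 95, - 88 , - 83,-37.54, - 35, - 35 , - 20, - 6,21/8,12,18,  21, 25,28,70 , 78,  91, 91]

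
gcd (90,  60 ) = 30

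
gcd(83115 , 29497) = 1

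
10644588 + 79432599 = 90077187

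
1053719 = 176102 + 877617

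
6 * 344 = 2064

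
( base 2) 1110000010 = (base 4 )32002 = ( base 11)747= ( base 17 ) 31E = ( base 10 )898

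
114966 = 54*2129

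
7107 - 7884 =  - 777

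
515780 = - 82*( - 6290 ) 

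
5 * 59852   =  299260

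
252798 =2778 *91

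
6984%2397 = 2190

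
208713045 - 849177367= - 640464322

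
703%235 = 233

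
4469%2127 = 215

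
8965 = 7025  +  1940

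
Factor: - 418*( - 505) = 2^1*5^1*11^1* 19^1*101^1= 211090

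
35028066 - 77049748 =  - 42021682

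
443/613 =443/613 = 0.72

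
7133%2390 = 2353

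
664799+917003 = 1581802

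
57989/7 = 8284 + 1/7 = 8284.14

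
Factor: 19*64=2^6*19^1 = 1216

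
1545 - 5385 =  - 3840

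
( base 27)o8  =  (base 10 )656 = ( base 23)15C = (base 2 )1010010000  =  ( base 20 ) 1CG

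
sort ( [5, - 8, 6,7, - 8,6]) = [ - 8, - 8, 5,6, 6,7 ] 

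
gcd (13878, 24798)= 6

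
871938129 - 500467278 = 371470851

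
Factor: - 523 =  - 523^1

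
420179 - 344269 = 75910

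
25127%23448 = 1679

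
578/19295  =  34/1135 = 0.03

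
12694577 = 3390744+9303833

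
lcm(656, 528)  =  21648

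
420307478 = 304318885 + 115988593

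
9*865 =7785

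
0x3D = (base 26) 29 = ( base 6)141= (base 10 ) 61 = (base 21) 2j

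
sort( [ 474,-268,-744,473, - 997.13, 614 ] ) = [-997.13,-744,-268 , 473,474,614 ] 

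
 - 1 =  - 1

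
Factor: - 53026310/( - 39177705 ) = 10605262/7835541 =2^1*3^ (-1 )*7^( - 2)*43^1*127^1  *  151^( - 1)*353^( - 1 )*971^1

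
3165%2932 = 233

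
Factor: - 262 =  - 2^1*131^1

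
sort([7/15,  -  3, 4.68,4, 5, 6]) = [-3,7/15,  4, 4.68, 5, 6]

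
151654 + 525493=677147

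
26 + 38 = 64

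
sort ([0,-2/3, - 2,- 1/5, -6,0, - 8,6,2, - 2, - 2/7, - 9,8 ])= [ - 9, - 8, - 6, - 2, - 2,-2/3, - 2/7, - 1/5 , 0,0,2,6,8 ] 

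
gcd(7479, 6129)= 27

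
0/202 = 0 = 0.00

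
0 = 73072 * 0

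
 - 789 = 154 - 943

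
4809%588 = 105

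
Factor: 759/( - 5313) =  - 1/7  =  -7^(-1 )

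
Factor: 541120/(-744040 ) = -8/11 = - 2^3*11^(  -  1) 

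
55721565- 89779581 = -34058016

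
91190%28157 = 6719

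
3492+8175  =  11667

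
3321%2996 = 325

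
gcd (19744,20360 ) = 8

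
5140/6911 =5140/6911 = 0.74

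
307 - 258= 49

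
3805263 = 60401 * 63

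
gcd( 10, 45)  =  5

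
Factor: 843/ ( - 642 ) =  - 2^( - 1)*107^( - 1)*281^1 = - 281/214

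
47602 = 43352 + 4250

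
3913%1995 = 1918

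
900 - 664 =236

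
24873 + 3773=28646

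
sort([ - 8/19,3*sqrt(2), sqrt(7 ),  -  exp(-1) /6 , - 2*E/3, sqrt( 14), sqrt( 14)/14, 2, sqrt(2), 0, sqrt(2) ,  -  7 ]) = [-7, - 2*E/3, - 8/19, - exp(-1) /6, 0,sqrt(14)/14, sqrt( 2), sqrt(2 ),2, sqrt( 7 ), sqrt(14), 3*sqrt(2) ]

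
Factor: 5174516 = 2^2 * 313^1*4133^1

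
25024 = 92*272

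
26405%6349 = 1009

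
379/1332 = 379/1332= 0.28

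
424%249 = 175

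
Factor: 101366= 2^1 * 50683^1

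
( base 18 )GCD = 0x1525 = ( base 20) dad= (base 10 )5413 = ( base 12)3171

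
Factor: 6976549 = 53^1*139^1*947^1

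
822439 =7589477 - 6767038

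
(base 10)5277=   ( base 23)9MA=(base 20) D3H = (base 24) 93L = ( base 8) 12235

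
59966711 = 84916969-24950258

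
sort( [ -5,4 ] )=[-5, 4]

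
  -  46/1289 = - 46/1289 = -0.04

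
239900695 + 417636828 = 657537523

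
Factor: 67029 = 3^1*22343^1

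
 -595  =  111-706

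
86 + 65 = 151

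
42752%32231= 10521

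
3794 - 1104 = 2690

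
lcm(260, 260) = 260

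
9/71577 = 1/7953 = 0.00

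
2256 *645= 1455120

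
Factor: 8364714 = 2^1*3^1*17^1*82007^1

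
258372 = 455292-196920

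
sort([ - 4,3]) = [ - 4,3 ] 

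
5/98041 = 5/98041 = 0.00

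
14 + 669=683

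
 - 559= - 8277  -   - 7718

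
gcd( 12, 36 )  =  12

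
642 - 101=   541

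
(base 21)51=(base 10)106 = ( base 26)42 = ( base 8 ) 152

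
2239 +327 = 2566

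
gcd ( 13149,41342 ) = 1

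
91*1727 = 157157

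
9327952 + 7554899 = 16882851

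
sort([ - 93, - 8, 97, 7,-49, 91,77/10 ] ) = [ -93, - 49,-8,7,77/10, 91, 97 ] 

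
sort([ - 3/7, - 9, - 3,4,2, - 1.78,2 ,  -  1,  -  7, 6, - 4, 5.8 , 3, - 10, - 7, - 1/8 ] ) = [ - 10, - 9,- 7 , - 7, - 4, - 3, - 1.78, - 1, - 3/7 , - 1/8,2,2,3, 4,5.8, 6]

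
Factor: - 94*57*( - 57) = 305406  =  2^1 * 3^2*19^2*47^1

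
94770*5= 473850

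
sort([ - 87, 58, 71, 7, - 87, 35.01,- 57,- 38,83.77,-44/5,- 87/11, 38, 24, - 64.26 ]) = [ - 87,-87,  -  64.26,-57,-38,-44/5,- 87/11, 7,24, 35.01,38, 58,71, 83.77 ]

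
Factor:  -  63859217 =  - 281^1*227257^1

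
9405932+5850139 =15256071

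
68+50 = 118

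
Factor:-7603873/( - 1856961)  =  3^(- 2)*17^( -1)*53^( - 1)*229^(  -  1)*367^1 * 20719^1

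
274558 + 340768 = 615326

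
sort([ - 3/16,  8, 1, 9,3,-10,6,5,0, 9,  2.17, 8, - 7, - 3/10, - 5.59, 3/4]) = [ - 10, - 7, - 5.59, - 3/10,  -  3/16 , 0,3/4,  1, 2.17, 3,5 , 6,8,8,9, 9]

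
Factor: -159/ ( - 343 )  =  3^1*7^ ( - 3 )*53^1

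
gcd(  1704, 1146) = 6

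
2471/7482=2471/7482 = 0.33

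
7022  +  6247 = 13269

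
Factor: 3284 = 2^2*821^1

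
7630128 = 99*77072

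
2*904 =1808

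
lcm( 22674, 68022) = 68022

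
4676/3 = 1558 + 2/3 = 1558.67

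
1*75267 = 75267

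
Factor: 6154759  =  13^1*473443^1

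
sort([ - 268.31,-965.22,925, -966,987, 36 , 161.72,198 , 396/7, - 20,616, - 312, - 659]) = [ - 966, - 965.22, -659,- 312 , - 268.31, - 20,36, 396/7,161.72,198,  616,925,  987]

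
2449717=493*4969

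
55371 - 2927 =52444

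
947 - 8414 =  - 7467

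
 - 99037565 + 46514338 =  - 52523227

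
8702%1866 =1238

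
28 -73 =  - 45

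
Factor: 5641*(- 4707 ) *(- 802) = 21294853974= 2^1*3^2*401^1 * 523^1*5641^1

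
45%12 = 9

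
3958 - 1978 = 1980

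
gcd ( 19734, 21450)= 858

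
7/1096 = 7/1096 = 0.01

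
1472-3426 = -1954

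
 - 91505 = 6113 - 97618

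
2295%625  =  420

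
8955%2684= 903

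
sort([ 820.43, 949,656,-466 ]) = [ - 466,656 , 820.43,949] 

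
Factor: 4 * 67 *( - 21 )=-2^2*3^1 *7^1*67^1 = - 5628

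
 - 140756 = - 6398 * 22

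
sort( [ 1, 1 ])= [ 1,1 ] 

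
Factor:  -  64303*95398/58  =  -29^ ( - 1 )*47699^1*64303^1  =  - 3067188797/29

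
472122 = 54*8743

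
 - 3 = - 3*1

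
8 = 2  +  6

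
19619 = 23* 853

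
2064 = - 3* (  -  688 )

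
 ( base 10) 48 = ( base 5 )143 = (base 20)28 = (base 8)60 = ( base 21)26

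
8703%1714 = 133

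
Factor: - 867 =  -3^1*17^2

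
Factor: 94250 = 2^1*5^3*13^1*29^1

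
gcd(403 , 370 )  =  1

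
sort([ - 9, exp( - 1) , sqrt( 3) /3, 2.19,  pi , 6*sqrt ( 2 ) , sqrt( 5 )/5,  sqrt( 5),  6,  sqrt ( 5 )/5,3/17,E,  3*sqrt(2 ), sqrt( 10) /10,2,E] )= [ - 9,  3/17,  sqrt( 10) /10, exp( - 1 ),sqrt(5 )/5, sqrt(5)/5,sqrt ( 3 ) /3,2, 2.19,sqrt( 5) , E,E,pi,  3*sqrt (2), 6,6*sqrt (2 )]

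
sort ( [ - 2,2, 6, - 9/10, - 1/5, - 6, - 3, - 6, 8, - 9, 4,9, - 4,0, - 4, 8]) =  [-9, - 6, - 6, - 4, - 4,-3,-2, - 9/10, - 1/5, 0, 2,4, 6, 8,8, 9] 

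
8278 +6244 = 14522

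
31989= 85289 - 53300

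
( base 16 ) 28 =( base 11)37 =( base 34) 16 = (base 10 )40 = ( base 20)20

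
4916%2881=2035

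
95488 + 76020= 171508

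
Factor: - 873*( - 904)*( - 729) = - 575320968 = - 2^3*3^8*97^1*113^1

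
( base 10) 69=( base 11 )63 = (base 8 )105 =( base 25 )2J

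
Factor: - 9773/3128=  - 2^( - 3)*17^( - 1 )*23^( - 1 )*29^1  *337^1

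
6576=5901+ 675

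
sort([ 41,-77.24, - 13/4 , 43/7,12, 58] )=[-77.24 ,- 13/4 , 43/7, 12, 41,58 ]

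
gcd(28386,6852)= 6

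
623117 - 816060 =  - 192943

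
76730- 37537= 39193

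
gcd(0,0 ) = 0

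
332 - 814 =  - 482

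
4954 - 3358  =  1596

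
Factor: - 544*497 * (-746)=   201694528 = 2^6* 7^1*17^1*71^1 * 373^1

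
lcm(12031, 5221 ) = 276713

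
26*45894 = 1193244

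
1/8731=1/8731 = 0.00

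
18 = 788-770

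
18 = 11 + 7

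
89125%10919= 1773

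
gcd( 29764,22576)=4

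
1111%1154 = 1111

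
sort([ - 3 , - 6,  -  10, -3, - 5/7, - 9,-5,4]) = [ - 10, - 9, - 6, - 5, - 3,- 3, - 5/7, 4]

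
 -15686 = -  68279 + 52593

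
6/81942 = 1/13657 = 0.00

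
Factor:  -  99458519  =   - 6079^1*16361^1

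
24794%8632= 7530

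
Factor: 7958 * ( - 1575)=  - 12533850 = -2^1 * 3^2*5^2 * 7^1 *23^1 * 173^1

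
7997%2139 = 1580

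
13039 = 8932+4107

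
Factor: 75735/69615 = 99/91 = 3^2*7^( - 1)*11^1  *13^ (  -  1 ) 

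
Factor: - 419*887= - 371653 = -419^1* 887^1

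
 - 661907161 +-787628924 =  - 1449536085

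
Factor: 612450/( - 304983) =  - 2^1*5^2 * 7^ ( - 1)*47^( - 1 )*103^(- 1)*1361^1 = - 68050/33887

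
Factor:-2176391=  - 7^1*17^1*18289^1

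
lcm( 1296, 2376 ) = 14256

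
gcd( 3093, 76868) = 1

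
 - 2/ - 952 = 1/476 = 0.00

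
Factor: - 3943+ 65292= 31^1*1979^1  =  61349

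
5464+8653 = 14117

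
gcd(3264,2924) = 68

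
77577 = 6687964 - 6610387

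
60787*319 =19391053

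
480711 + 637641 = 1118352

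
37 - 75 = -38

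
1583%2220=1583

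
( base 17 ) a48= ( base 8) 5626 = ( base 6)21422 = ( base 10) 2966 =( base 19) 842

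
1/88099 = 1/88099 = 0.00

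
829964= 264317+565647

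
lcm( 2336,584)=2336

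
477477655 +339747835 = 817225490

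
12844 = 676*19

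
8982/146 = 4491/73 = 61.52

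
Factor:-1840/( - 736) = 5/2 =2^( - 1)*5^1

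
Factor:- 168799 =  - 59^1*2861^1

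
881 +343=1224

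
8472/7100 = 1 + 343/1775 = 1.19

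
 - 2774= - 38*73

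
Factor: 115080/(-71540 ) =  - 822/511 = -2^1*3^1*7^( - 1)*73^(  -  1)  *137^1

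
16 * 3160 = 50560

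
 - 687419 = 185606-873025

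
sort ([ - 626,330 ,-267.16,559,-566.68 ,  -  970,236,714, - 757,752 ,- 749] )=[ -970,-757 , -749, - 626, - 566.68,-267.16, 236, 330, 559 , 714,752]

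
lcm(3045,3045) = 3045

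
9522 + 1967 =11489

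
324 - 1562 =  - 1238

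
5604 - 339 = 5265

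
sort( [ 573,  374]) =[ 374, 573]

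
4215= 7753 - 3538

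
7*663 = 4641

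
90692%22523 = 600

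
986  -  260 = 726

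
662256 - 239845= 422411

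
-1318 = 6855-8173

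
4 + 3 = 7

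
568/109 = 5  +  23/109  =  5.21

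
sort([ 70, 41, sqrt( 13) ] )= [sqrt( 13 ),41, 70 ] 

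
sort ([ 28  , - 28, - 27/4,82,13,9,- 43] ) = [ - 43,- 28, - 27/4, 9, 13,28, 82]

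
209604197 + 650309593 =859913790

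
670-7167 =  - 6497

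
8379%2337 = 1368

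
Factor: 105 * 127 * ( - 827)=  - 3^1*5^1 * 7^1*127^1*827^1 = - 11028045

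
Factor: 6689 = 6689^1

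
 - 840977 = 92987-933964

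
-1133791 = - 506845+-626946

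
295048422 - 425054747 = - 130006325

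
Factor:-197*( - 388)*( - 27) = -2063772 =-2^2*3^3 * 97^1*197^1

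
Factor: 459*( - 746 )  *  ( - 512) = 2^10*3^3*17^1*373^1 = 175315968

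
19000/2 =9500 = 9500.00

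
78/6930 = 13/1155 = 0.01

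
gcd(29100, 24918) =6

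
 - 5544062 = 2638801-8182863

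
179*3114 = 557406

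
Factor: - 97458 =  - 2^1*3^1*37^1*439^1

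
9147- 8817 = 330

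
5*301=1505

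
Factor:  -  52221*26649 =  - 1391637429 =-3^5*7^1*13^2*47^1*103^1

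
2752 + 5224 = 7976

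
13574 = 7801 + 5773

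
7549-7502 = 47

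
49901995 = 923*54065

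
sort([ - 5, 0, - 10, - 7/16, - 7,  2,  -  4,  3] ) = [ - 10, - 7, - 5, - 4, - 7/16, 0,2 , 3]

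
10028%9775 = 253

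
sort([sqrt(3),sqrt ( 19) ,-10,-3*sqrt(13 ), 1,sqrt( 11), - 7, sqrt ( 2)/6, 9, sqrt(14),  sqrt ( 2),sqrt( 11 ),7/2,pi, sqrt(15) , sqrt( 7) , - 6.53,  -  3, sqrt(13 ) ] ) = [  -  3 * sqrt( 13 ),  -  10, - 7, - 6.53, - 3, sqrt(2 ) /6 , 1 , sqrt(2),sqrt(3),sqrt ( 7), pi, sqrt(11 ) , sqrt(11),7/2, sqrt ( 13), sqrt(14 ),sqrt( 15),  sqrt( 19),9] 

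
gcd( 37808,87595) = 1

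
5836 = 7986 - 2150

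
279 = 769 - 490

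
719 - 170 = 549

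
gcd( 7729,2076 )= 1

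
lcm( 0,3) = 0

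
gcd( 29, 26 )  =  1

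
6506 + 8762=15268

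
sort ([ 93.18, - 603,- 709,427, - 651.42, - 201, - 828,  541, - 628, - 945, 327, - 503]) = [ - 945, - 828, - 709,- 651.42, - 628, - 603,-503,-201, 93.18,  327,427, 541]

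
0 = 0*7673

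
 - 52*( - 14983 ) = 779116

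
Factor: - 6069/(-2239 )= 3^1*7^1*17^2*2239^(-1) 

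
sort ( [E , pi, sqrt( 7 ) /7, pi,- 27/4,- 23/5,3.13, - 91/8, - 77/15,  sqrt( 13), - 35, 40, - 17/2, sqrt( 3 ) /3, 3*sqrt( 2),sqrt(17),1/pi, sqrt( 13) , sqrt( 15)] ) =[- 35, - 91/8, - 17/2, - 27/4, -77/15, -23/5, 1/pi, sqrt( 7 ) /7, sqrt ( 3)/3 , E, 3.13, pi, pi, sqrt ( 13), sqrt ( 13) , sqrt( 15), sqrt( 17 ), 3 * sqrt( 2 ), 40 ] 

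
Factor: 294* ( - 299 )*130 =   -  2^2 * 3^1 * 5^1*7^2* 13^2*23^1 = - 11427780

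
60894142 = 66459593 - 5565451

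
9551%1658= 1261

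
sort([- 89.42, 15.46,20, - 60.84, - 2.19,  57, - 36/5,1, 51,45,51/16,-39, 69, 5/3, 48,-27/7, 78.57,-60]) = [ -89.42,  -  60.84, - 60 ,-39,  -  36/5,-27/7,-2.19, 1, 5/3,  51/16,15.46, 20,45, 48,51, 57,69, 78.57 ] 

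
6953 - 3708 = 3245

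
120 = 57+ 63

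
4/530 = 2/265 = 0.01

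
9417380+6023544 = 15440924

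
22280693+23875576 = 46156269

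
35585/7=35585/7 =5083.57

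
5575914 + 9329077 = 14904991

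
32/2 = 16 =16.00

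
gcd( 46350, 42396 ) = 6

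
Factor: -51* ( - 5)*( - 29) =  - 3^1*5^1 * 17^1*  29^1 = -7395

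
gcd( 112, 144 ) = 16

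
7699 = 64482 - 56783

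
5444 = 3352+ 2092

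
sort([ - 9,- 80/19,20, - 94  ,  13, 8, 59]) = [  -  94, - 9,  -  80/19,8, 13,20,59] 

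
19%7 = 5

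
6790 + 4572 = 11362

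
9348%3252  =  2844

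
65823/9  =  21941/3 =7313.67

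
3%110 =3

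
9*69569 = 626121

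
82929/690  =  27643/230 = 120.19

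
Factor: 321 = 3^1*107^1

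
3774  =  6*629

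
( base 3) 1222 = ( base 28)1p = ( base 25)23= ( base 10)53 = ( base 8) 65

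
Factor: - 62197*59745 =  - 3715959765 = -3^1 * 5^1*7^1*37^1*41^2*569^1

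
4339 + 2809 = 7148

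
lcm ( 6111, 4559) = 287217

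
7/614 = 7/614= 0.01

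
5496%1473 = 1077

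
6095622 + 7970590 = 14066212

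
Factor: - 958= - 2^1*479^1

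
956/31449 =956/31449 = 0.03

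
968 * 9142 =8849456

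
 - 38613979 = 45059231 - 83673210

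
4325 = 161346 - 157021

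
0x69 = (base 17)63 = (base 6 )253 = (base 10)105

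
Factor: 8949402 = 2^1*3^2*7^1*11^2*587^1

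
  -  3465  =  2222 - 5687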